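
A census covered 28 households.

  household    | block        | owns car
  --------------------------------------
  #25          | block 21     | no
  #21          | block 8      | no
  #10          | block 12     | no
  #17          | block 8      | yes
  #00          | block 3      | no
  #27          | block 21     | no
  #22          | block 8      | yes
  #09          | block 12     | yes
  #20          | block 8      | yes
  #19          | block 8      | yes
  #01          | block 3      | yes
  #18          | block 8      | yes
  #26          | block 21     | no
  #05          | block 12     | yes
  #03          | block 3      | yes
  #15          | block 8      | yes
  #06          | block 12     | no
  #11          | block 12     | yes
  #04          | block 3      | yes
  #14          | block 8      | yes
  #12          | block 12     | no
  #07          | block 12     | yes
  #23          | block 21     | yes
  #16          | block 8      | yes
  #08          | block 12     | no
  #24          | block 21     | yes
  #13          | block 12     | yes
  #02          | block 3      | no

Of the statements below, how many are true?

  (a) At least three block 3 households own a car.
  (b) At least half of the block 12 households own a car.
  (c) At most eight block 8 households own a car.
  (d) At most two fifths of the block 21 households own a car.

(a) block 3: |A| = 5, |A ∩ B| = 3; needs |A ∩ B| ≥ 3 — true.
(b) block 12: |A| = 9, |A ∩ B| = 5; needs |A ∩ B| ≥ |A ∖ B| — true.
(c) block 8: |A| = 9, |A ∩ B| = 8; needs |A ∩ B| ≤ 8 — true.
(d) block 21: |A| = 5, |A ∩ B| = 2; needs |A ∩ B| / |A| ≤ 2/5 — true.

4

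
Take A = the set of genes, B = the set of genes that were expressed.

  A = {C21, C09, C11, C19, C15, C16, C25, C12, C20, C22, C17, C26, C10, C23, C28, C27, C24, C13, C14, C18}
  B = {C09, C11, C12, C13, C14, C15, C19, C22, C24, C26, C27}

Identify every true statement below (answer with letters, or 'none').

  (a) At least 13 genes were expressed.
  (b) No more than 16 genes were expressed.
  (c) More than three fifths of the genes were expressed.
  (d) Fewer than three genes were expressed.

|A| = 20, |A ∩ B| = 11, |A ∖ B| = 9.
(a) |A ∩ B| ≥ 13: fails.
(b) |A ∩ B| ≤ 16: holds.
(c) |A ∩ B| / |A| > 3/5: fails.
(d) |A ∩ B| < 3: fails.

(b)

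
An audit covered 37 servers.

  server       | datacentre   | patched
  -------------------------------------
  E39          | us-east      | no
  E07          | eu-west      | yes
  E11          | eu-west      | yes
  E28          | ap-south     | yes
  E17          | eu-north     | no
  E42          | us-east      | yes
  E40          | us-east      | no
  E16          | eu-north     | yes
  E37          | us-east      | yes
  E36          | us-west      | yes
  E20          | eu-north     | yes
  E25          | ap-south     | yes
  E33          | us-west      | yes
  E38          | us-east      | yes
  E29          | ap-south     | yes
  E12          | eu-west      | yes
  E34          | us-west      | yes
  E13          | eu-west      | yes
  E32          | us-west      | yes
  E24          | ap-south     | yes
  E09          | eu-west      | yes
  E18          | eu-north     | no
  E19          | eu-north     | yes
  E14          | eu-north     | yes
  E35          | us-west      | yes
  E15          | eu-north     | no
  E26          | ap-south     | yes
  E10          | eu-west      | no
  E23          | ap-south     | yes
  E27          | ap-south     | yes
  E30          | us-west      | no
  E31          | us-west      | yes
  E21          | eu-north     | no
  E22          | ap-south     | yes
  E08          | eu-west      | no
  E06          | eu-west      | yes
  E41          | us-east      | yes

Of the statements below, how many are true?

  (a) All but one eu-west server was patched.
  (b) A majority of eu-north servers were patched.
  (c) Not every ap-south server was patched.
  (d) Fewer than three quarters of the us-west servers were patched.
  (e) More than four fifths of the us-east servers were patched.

(a) eu-west: |A| = 8, |A ∩ B| = 6; needs |A ∖ B| = 1 — false.
(b) eu-north: |A| = 8, |A ∩ B| = 4; needs |A ∩ B| > |A ∖ B| — false.
(c) ap-south: |A| = 8, |A ∩ B| = 8; needs A ⊄ B (|A ∖ B| ≥ 1) — false.
(d) us-west: |A| = 7, |A ∩ B| = 6; needs |A ∩ B| / |A| < 3/4 — false.
(e) us-east: |A| = 6, |A ∩ B| = 4; needs |A ∩ B| / |A| > 4/5 — false.

0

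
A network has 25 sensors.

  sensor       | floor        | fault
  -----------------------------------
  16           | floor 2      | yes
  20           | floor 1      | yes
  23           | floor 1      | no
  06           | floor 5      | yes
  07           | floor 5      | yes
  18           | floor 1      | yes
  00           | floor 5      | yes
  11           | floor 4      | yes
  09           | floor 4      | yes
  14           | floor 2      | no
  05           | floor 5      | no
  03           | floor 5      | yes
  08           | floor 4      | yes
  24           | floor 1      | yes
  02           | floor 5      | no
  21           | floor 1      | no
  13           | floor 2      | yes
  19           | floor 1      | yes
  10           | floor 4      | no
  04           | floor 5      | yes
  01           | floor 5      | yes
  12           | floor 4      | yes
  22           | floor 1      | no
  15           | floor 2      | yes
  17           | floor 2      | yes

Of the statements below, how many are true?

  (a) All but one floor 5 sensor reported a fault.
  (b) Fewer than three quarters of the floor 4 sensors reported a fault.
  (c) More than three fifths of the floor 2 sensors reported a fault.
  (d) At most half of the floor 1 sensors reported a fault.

1

(a) floor 5: |A| = 8, |A ∩ B| = 6; needs |A ∖ B| = 1 — false.
(b) floor 4: |A| = 5, |A ∩ B| = 4; needs |A ∩ B| / |A| < 3/4 — false.
(c) floor 2: |A| = 5, |A ∩ B| = 4; needs |A ∩ B| / |A| > 3/5 — true.
(d) floor 1: |A| = 7, |A ∩ B| = 4; needs |A ∩ B| ≤ |A ∖ B| — false.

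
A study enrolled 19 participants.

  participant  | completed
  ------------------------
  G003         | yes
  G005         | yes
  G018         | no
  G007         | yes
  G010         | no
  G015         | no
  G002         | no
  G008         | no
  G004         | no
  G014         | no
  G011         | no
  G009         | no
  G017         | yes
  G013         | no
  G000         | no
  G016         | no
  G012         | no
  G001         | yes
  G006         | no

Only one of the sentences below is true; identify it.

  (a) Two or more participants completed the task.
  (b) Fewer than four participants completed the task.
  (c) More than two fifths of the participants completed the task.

(a)

|A| = 19, |A ∩ B| = 5, |A ∖ B| = 14.
(a) requires |A ∩ B| ≥ 2: true.
(b) requires |A ∩ B| < 4: false.
(c) requires |A ∩ B| / |A| > 2/5: false.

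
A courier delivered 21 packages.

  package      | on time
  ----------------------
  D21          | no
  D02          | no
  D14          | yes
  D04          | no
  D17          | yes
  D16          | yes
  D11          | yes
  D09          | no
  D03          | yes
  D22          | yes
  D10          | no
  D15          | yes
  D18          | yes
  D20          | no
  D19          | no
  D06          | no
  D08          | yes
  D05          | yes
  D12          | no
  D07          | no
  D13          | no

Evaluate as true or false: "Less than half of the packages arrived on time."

True

'Less than half of the packages arrived on time' holds iff |A ∩ B| < |A ∖ B|.
|A| = 21, |A ∩ B| = 10, |A ∖ B| = 11.
10 < 11, so the statement is true.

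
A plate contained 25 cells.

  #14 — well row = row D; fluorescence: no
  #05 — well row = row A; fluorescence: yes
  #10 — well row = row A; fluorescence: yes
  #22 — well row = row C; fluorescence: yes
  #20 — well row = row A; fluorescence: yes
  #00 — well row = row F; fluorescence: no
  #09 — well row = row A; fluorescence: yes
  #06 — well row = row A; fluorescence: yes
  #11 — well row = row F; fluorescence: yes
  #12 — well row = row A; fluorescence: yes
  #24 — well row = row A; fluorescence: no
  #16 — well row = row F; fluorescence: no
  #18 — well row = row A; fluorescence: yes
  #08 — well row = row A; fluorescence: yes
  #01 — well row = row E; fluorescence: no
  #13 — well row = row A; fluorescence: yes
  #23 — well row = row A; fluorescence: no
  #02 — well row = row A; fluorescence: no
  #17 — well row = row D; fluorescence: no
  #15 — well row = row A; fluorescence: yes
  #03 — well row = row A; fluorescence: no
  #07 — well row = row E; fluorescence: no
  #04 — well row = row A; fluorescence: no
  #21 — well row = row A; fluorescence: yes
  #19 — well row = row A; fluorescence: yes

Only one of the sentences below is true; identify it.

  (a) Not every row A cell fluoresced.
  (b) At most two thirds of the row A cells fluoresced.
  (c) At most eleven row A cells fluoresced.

|A| = 17, |A ∩ B| = 12, |A ∖ B| = 5.
(a) requires A ⊄ B (|A ∖ B| ≥ 1): true.
(b) requires |A ∩ B| / |A| ≤ 2/3: false.
(c) requires |A ∩ B| ≤ 11: false.

(a)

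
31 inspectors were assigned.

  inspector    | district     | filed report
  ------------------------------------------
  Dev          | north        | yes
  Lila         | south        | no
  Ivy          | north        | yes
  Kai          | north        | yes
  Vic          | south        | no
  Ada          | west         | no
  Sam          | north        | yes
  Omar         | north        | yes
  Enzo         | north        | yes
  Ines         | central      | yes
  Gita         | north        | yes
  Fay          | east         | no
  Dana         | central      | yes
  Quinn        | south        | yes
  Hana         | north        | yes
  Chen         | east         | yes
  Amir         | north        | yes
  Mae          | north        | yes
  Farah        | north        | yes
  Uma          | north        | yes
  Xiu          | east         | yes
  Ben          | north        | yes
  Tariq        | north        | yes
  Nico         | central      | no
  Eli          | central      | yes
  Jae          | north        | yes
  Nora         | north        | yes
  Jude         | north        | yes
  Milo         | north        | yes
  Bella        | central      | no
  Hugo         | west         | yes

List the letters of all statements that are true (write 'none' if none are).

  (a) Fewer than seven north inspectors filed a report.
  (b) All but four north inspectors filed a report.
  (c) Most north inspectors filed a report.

|A| = 18, |A ∩ B| = 18, |A ∖ B| = 0.
(a) |A ∩ B| < 7: fails.
(b) |A ∖ B| = 4: fails.
(c) |A ∩ B| > |A ∖ B|: holds.

(c)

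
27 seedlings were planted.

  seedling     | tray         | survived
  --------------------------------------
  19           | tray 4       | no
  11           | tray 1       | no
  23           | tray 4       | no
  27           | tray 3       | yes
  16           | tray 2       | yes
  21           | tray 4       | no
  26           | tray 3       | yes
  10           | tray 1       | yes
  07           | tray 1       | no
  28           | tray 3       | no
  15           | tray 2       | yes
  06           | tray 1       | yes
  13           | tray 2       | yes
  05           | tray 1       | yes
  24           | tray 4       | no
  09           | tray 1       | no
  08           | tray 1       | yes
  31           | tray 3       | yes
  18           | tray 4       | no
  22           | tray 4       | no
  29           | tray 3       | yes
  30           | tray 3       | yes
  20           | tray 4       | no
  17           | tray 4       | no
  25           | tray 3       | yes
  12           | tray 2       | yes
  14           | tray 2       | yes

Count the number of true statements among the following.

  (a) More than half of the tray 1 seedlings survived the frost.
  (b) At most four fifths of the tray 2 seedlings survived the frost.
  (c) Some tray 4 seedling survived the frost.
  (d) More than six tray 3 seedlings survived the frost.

1

(a) tray 1: |A| = 7, |A ∩ B| = 4; needs |A ∩ B| > |A ∖ B| — true.
(b) tray 2: |A| = 5, |A ∩ B| = 5; needs |A ∩ B| / |A| ≤ 4/5 — false.
(c) tray 4: |A| = 8, |A ∩ B| = 0; needs A ∩ B ≠ ∅ (|A ∩ B| ≥ 1) — false.
(d) tray 3: |A| = 7, |A ∩ B| = 6; needs |A ∩ B| > 6 — false.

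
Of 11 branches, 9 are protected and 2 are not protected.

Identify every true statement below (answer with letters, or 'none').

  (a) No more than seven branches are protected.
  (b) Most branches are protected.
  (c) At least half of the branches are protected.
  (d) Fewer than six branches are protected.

(b), (c)

|A| = 11, |A ∩ B| = 9, |A ∖ B| = 2.
(a) |A ∩ B| ≤ 7: fails.
(b) |A ∩ B| > |A ∖ B|: holds.
(c) |A ∩ B| ≥ |A ∖ B|: holds.
(d) |A ∩ B| < 6: fails.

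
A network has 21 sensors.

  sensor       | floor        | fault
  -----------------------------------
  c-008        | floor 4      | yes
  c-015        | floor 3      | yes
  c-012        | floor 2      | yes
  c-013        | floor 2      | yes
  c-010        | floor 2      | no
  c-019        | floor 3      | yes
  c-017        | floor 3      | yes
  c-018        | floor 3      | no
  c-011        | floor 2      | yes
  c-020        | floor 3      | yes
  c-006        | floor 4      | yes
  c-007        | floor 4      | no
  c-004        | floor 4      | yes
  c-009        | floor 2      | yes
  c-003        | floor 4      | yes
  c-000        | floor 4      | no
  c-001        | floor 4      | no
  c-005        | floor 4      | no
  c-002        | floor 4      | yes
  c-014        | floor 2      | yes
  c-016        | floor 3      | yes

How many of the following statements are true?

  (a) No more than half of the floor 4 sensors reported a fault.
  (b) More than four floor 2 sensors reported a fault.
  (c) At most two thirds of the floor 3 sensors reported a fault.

(a) floor 4: |A| = 9, |A ∩ B| = 5; needs |A ∩ B| ≤ |A ∖ B| — false.
(b) floor 2: |A| = 6, |A ∩ B| = 5; needs |A ∩ B| > 4 — true.
(c) floor 3: |A| = 6, |A ∩ B| = 5; needs |A ∩ B| / |A| ≤ 2/3 — false.

1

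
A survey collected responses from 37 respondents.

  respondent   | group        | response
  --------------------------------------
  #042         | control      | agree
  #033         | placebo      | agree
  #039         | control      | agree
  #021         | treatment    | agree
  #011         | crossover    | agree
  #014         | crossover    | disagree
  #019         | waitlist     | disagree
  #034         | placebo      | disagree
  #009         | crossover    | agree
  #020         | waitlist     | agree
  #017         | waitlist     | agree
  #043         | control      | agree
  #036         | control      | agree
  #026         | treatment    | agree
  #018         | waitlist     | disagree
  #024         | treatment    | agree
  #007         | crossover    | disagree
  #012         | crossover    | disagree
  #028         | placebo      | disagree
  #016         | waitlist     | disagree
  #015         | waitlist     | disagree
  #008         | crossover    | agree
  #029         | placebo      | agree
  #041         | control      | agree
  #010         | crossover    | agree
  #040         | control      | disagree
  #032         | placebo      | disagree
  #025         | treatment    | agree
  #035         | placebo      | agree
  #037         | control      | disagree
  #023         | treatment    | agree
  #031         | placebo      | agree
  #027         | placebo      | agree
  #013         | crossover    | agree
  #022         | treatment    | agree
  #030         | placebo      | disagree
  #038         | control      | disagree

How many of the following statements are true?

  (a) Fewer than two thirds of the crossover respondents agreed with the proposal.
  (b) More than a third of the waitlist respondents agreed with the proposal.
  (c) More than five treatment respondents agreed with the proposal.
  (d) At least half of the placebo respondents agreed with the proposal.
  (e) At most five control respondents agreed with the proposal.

4

(a) crossover: |A| = 8, |A ∩ B| = 5; needs |A ∩ B| / |A| < 2/3 — true.
(b) waitlist: |A| = 6, |A ∩ B| = 2; needs |A ∩ B| / |A| > 1/3 — false.
(c) treatment: |A| = 6, |A ∩ B| = 6; needs |A ∩ B| > 5 — true.
(d) placebo: |A| = 9, |A ∩ B| = 5; needs |A ∩ B| ≥ |A ∖ B| — true.
(e) control: |A| = 8, |A ∩ B| = 5; needs |A ∩ B| ≤ 5 — true.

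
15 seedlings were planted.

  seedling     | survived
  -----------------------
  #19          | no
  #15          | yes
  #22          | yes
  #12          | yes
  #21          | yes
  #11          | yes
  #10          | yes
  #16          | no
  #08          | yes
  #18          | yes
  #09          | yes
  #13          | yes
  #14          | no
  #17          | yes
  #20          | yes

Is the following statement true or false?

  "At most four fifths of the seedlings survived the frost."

'At most four fifths of the seedlings survived the frost' holds iff |A ∩ B| / |A| ≤ 4/5.
|A| = 15, |A ∩ B| = 12, |A ∖ B| = 3.
|A ∩ B|/|A| = 12/15, so the statement is true.

True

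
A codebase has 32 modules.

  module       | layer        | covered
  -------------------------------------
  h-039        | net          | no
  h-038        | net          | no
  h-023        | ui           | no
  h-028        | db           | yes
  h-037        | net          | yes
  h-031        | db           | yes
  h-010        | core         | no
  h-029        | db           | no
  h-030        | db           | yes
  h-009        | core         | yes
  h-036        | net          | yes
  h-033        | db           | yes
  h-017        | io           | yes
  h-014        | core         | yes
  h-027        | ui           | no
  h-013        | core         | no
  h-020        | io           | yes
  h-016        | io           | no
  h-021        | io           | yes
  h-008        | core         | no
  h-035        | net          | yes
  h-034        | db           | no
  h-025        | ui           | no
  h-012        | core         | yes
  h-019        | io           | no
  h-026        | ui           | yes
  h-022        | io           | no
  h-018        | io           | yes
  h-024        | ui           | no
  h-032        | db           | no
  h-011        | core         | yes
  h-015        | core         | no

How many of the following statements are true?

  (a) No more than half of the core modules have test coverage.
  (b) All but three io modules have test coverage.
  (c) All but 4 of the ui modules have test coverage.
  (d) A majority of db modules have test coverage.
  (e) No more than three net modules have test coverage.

(a) core: |A| = 8, |A ∩ B| = 4; needs |A ∩ B| ≤ |A ∖ B| — true.
(b) io: |A| = 7, |A ∩ B| = 4; needs |A ∖ B| = 3 — true.
(c) ui: |A| = 5, |A ∩ B| = 1; needs |A ∖ B| = 4 — true.
(d) db: |A| = 7, |A ∩ B| = 4; needs |A ∩ B| > |A ∖ B| — true.
(e) net: |A| = 5, |A ∩ B| = 3; needs |A ∩ B| ≤ 3 — true.

5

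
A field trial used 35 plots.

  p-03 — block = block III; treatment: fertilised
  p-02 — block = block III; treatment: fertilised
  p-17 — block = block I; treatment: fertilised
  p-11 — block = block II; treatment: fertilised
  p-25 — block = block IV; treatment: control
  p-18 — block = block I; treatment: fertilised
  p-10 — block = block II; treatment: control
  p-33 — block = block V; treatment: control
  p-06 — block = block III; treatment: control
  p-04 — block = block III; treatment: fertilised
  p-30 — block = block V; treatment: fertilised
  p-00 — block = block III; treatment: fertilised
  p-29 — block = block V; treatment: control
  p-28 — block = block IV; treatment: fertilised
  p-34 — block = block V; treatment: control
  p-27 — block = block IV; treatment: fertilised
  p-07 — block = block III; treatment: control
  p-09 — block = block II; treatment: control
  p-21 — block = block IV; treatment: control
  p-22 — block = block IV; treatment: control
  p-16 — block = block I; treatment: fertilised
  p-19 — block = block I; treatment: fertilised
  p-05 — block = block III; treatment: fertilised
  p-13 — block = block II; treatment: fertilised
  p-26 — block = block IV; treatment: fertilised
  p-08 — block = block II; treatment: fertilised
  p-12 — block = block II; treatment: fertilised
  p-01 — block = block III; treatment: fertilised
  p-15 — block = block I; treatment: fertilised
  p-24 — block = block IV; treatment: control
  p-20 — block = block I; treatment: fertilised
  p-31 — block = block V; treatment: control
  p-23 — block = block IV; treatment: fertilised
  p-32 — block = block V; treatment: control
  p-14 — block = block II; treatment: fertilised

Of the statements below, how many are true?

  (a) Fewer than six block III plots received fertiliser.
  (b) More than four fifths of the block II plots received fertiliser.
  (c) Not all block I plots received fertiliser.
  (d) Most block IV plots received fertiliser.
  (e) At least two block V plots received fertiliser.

0

(a) block III: |A| = 8, |A ∩ B| = 6; needs |A ∩ B| < 6 — false.
(b) block II: |A| = 7, |A ∩ B| = 5; needs |A ∩ B| / |A| > 4/5 — false.
(c) block I: |A| = 6, |A ∩ B| = 6; needs A ⊄ B (|A ∖ B| ≥ 1) — false.
(d) block IV: |A| = 8, |A ∩ B| = 4; needs |A ∩ B| > |A ∖ B| — false.
(e) block V: |A| = 6, |A ∩ B| = 1; needs |A ∩ B| ≥ 2 — false.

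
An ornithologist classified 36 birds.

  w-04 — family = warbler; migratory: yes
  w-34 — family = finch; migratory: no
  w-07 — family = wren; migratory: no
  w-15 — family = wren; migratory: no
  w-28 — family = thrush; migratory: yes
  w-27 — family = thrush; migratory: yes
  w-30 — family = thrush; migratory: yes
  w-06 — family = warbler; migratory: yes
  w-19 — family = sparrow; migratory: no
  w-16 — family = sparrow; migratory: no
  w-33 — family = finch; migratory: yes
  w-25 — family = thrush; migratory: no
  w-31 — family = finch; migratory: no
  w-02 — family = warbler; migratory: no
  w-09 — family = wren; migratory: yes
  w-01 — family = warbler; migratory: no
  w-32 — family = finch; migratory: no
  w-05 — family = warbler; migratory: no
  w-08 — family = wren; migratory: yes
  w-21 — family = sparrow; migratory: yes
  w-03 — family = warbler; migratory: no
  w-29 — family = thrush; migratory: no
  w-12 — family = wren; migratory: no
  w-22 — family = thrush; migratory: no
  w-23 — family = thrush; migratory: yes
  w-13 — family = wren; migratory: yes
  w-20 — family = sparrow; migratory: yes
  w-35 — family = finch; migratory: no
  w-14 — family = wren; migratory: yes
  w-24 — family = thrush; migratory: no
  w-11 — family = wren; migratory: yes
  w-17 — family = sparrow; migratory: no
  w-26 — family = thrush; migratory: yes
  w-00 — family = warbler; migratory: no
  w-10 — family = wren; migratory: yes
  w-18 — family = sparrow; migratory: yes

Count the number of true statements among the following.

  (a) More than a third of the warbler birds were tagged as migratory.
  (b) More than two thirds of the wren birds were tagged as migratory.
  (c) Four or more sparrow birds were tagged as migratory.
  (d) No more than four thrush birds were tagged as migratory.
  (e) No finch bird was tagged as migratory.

0

(a) warbler: |A| = 7, |A ∩ B| = 2; needs |A ∩ B| / |A| > 1/3 — false.
(b) wren: |A| = 9, |A ∩ B| = 6; needs |A ∩ B| / |A| > 2/3 — false.
(c) sparrow: |A| = 6, |A ∩ B| = 3; needs |A ∩ B| ≥ 4 — false.
(d) thrush: |A| = 9, |A ∩ B| = 5; needs |A ∩ B| ≤ 4 — false.
(e) finch: |A| = 5, |A ∩ B| = 1; needs A ∩ B = ∅ (|A ∩ B| = 0) — false.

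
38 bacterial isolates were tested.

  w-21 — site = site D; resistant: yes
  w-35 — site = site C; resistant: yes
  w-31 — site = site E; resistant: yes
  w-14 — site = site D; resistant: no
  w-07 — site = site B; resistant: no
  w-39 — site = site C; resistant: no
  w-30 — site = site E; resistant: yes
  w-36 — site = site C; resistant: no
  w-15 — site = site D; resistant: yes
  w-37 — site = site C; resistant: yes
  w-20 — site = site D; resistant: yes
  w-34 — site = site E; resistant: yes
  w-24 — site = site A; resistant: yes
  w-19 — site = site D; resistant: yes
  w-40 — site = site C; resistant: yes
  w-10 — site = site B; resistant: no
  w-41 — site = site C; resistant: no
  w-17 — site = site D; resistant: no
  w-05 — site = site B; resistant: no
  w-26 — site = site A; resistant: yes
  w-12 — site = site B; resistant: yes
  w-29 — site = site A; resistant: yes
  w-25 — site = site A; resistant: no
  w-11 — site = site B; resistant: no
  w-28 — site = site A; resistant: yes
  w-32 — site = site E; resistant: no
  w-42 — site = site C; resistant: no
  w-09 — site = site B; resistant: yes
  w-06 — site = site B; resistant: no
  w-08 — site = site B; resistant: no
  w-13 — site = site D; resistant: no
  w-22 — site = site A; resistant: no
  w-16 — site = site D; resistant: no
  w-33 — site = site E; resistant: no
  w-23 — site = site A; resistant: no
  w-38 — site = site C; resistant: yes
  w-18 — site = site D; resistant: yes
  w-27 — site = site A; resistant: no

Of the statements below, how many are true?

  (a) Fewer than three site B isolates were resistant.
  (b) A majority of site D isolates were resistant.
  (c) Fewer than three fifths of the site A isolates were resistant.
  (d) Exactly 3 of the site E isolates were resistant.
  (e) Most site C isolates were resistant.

4

(a) site B: |A| = 8, |A ∩ B| = 2; needs |A ∩ B| < 3 — true.
(b) site D: |A| = 9, |A ∩ B| = 5; needs |A ∩ B| > |A ∖ B| — true.
(c) site A: |A| = 8, |A ∩ B| = 4; needs |A ∩ B| / |A| < 3/5 — true.
(d) site E: |A| = 5, |A ∩ B| = 3; needs |A ∩ B| = 3 — true.
(e) site C: |A| = 8, |A ∩ B| = 4; needs |A ∩ B| > |A ∖ B| — false.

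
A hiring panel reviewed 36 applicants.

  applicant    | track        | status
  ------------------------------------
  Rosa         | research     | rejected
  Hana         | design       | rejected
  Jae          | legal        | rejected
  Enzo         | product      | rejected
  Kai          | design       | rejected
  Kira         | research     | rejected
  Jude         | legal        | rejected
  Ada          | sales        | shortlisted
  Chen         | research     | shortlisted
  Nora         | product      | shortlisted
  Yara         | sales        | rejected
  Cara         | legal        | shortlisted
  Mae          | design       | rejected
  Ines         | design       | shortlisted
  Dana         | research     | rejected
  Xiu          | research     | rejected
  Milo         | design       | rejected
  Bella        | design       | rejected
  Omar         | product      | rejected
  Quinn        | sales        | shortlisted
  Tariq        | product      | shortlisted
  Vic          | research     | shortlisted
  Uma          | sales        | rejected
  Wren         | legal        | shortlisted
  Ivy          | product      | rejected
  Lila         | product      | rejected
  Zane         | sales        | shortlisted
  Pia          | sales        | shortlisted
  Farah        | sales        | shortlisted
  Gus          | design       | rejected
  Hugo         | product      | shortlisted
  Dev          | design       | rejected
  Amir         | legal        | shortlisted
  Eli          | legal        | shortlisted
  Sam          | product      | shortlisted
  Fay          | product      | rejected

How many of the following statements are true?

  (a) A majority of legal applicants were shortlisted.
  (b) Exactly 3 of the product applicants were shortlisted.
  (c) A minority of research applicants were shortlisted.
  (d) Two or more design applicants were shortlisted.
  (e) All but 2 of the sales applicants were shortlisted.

3

(a) legal: |A| = 6, |A ∩ B| = 4; needs |A ∩ B| > |A ∖ B| — true.
(b) product: |A| = 9, |A ∩ B| = 4; needs |A ∩ B| = 3 — false.
(c) research: |A| = 6, |A ∩ B| = 2; needs |A ∩ B| < |A ∖ B| — true.
(d) design: |A| = 8, |A ∩ B| = 1; needs |A ∩ B| ≥ 2 — false.
(e) sales: |A| = 7, |A ∩ B| = 5; needs |A ∖ B| = 2 — true.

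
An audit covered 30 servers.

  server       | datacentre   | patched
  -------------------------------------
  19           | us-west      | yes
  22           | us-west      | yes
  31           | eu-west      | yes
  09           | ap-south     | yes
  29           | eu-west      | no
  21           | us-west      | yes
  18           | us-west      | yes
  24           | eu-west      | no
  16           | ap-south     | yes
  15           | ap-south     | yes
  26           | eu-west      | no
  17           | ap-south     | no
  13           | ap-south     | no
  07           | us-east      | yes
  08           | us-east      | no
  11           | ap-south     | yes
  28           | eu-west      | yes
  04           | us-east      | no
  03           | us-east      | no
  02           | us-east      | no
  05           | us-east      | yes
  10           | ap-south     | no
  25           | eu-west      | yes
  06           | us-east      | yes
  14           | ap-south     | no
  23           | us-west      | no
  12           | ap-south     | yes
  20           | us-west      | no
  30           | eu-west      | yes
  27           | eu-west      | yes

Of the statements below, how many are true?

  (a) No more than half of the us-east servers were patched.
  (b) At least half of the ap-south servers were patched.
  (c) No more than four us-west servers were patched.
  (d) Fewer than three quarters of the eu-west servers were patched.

4

(a) us-east: |A| = 7, |A ∩ B| = 3; needs |A ∩ B| ≤ |A ∖ B| — true.
(b) ap-south: |A| = 9, |A ∩ B| = 5; needs |A ∩ B| ≥ |A ∖ B| — true.
(c) us-west: |A| = 6, |A ∩ B| = 4; needs |A ∩ B| ≤ 4 — true.
(d) eu-west: |A| = 8, |A ∩ B| = 5; needs |A ∩ B| / |A| < 3/4 — true.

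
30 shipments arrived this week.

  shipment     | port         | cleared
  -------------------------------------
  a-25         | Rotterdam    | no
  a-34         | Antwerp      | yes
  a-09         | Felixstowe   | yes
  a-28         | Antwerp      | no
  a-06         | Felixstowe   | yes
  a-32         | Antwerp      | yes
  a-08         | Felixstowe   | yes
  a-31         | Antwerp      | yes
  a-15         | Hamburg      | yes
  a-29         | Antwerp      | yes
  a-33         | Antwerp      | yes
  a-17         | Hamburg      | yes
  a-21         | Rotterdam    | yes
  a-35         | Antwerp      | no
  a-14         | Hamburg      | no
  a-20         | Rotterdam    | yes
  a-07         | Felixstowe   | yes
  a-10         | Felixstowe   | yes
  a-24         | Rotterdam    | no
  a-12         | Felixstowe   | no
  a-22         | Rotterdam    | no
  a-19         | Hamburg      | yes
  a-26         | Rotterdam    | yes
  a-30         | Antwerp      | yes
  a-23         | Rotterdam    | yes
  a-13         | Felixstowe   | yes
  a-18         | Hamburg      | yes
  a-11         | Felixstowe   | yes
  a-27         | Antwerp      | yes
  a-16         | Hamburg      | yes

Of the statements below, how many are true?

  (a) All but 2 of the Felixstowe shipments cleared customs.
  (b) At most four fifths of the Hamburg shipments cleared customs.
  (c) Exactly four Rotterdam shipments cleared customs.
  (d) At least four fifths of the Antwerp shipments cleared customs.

(a) Felixstowe: |A| = 8, |A ∩ B| = 7; needs |A ∖ B| = 2 — false.
(b) Hamburg: |A| = 6, |A ∩ B| = 5; needs |A ∩ B| / |A| ≤ 4/5 — false.
(c) Rotterdam: |A| = 7, |A ∩ B| = 4; needs |A ∩ B| = 4 — true.
(d) Antwerp: |A| = 9, |A ∩ B| = 7; needs |A ∩ B| / |A| ≥ 4/5 — false.

1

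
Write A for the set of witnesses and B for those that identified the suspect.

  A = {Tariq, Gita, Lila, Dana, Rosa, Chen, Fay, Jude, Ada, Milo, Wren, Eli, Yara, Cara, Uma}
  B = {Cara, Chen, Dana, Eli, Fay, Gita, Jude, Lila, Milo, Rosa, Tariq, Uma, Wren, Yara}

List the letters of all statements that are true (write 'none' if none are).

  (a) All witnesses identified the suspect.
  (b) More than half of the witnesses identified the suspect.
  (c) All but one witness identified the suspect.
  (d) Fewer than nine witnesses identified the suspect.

(b), (c)

|A| = 15, |A ∩ B| = 14, |A ∖ B| = 1.
(a) A ⊆ B, i.e. every element of A is in B (|A ∖ B| = 0): fails.
(b) |A ∩ B| > |A ∖ B|: holds.
(c) |A ∖ B| = 1: holds.
(d) |A ∩ B| < 9: fails.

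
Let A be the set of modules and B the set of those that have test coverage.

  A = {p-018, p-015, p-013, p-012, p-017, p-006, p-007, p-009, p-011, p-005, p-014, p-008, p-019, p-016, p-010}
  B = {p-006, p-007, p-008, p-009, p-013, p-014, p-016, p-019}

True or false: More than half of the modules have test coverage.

Truth condition: |A ∩ B| > |A ∖ B|.
|A| = 15, |A ∩ B| = 8, |A ∖ B| = 7.
8 > 7, so the statement is true.

True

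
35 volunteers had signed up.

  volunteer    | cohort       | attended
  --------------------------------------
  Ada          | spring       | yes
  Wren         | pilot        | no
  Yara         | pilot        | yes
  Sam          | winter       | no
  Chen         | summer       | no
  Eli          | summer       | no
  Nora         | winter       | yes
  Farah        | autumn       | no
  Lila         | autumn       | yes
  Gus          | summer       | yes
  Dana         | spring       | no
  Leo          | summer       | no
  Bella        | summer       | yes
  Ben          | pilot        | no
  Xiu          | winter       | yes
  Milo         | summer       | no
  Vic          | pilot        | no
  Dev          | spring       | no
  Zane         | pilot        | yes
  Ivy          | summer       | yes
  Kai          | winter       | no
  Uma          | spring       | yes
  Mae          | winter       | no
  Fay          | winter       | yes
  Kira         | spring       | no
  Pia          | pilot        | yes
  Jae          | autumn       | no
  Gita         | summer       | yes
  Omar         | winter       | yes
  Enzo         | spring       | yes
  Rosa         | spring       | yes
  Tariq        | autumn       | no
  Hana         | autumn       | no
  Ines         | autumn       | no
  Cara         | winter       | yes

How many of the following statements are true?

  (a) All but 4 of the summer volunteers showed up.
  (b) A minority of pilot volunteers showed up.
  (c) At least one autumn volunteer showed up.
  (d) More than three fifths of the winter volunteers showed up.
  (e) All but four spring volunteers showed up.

(a) summer: |A| = 8, |A ∩ B| = 4; needs |A ∖ B| = 4 — true.
(b) pilot: |A| = 6, |A ∩ B| = 3; needs |A ∩ B| < |A ∖ B| — false.
(c) autumn: |A| = 6, |A ∩ B| = 1; needs A ∩ B ≠ ∅ (|A ∩ B| ≥ 1) — true.
(d) winter: |A| = 8, |A ∩ B| = 5; needs |A ∩ B| / |A| > 3/5 — true.
(e) spring: |A| = 7, |A ∩ B| = 4; needs |A ∖ B| = 4 — false.

3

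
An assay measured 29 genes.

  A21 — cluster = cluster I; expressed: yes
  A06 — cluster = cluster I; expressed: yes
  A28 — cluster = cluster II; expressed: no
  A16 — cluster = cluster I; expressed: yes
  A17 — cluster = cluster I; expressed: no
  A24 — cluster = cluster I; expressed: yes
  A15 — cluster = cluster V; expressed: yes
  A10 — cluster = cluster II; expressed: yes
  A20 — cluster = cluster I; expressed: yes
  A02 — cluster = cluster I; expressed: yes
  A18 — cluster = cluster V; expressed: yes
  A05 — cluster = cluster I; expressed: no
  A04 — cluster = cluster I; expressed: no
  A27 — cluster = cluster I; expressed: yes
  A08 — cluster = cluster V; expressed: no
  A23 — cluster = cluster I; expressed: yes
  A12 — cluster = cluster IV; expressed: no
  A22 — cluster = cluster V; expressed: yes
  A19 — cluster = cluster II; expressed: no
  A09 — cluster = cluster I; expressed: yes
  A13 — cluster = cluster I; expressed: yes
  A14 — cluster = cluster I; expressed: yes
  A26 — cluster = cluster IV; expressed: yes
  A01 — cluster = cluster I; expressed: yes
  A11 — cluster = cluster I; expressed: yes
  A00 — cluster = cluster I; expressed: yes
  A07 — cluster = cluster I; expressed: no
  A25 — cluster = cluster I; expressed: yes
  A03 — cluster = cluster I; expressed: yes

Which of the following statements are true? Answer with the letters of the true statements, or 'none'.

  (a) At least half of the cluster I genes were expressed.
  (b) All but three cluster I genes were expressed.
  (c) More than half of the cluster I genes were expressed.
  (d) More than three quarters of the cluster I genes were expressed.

(a), (c), (d)

|A| = 20, |A ∩ B| = 16, |A ∖ B| = 4.
(a) |A ∩ B| ≥ |A ∖ B|: holds.
(b) |A ∖ B| = 3: fails.
(c) |A ∩ B| > |A ∖ B|: holds.
(d) |A ∩ B| / |A| > 3/4: holds.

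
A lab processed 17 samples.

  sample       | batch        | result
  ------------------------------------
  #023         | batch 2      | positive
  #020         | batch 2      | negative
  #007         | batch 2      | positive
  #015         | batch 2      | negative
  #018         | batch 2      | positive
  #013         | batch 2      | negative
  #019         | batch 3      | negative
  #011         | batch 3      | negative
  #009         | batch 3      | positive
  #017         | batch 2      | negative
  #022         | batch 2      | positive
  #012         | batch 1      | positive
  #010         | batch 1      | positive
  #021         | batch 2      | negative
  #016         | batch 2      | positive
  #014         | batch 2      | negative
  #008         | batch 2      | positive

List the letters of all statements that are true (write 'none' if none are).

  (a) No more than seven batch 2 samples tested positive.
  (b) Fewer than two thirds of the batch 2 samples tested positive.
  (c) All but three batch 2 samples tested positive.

|A| = 12, |A ∩ B| = 6, |A ∖ B| = 6.
(a) |A ∩ B| ≤ 7: holds.
(b) |A ∩ B| / |A| < 2/3: holds.
(c) |A ∖ B| = 3: fails.

(a), (b)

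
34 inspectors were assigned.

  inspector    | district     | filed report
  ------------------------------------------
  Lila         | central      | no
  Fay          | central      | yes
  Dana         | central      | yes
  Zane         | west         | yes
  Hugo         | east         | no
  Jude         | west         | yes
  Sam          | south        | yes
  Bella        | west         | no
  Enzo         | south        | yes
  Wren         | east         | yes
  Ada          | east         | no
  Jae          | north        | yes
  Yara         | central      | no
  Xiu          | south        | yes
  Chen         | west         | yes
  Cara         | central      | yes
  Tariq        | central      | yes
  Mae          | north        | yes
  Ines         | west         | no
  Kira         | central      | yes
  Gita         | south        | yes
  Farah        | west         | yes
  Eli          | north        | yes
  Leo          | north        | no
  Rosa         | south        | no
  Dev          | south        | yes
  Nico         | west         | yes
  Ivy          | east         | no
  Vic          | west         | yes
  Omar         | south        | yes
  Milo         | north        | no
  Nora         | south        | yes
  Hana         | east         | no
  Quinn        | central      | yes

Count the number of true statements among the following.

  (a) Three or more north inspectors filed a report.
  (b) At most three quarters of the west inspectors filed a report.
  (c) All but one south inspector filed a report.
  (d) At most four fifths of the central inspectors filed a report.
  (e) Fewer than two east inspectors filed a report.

5

(a) north: |A| = 5, |A ∩ B| = 3; needs |A ∩ B| ≥ 3 — true.
(b) west: |A| = 8, |A ∩ B| = 6; needs |A ∩ B| / |A| ≤ 3/4 — true.
(c) south: |A| = 8, |A ∩ B| = 7; needs |A ∖ B| = 1 — true.
(d) central: |A| = 8, |A ∩ B| = 6; needs |A ∩ B| / |A| ≤ 4/5 — true.
(e) east: |A| = 5, |A ∩ B| = 1; needs |A ∩ B| < 2 — true.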